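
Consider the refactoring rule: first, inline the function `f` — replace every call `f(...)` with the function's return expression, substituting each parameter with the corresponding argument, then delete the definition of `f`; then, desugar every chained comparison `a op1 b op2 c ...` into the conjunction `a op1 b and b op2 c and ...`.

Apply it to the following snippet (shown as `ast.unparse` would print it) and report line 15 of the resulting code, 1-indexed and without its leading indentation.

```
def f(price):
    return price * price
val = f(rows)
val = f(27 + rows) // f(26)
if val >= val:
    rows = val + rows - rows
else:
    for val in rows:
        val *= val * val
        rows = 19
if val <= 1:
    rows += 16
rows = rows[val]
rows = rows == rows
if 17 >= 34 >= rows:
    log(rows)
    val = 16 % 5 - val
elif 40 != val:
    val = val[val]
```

Transformed code:
val = rows * rows
val = (27 + rows) * (27 + rows) // (26 * 26)
if val >= val:
    rows = val + rows - rows
else:
    for val in rows:
        val *= val * val
        rows = 19
if val <= 1:
    rows += 16
rows = rows[val]
rows = rows == rows
if 17 >= 34 and 34 >= rows:
    log(rows)
    val = 16 % 5 - val
elif 40 != val:
    val = val[val]

val = 16 % 5 - val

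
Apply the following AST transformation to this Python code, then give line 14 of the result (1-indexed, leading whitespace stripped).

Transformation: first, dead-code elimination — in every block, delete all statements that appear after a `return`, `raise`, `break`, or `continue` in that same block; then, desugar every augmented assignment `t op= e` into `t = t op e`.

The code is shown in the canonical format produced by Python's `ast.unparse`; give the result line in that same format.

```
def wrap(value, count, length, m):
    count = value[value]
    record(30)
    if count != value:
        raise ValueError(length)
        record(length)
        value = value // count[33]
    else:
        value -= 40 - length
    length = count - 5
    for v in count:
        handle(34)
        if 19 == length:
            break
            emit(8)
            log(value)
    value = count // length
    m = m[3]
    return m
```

m = m[3]

Transformed code:
def wrap(value, count, length, m):
    count = value[value]
    record(30)
    if count != value:
        raise ValueError(length)
    else:
        value = value - (40 - length)
    length = count - 5
    for v in count:
        handle(34)
        if 19 == length:
            break
    value = count // length
    m = m[3]
    return m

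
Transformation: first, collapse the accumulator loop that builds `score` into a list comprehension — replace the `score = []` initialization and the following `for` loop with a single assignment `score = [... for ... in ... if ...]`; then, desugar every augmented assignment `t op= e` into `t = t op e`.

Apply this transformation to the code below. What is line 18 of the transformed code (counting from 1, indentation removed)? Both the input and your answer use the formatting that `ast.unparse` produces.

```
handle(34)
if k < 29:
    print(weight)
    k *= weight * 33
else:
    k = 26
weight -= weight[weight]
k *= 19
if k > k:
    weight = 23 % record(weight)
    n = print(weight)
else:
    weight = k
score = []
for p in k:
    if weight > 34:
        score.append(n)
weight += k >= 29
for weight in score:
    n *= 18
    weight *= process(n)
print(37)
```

weight = weight * process(n)

Transformed code:
handle(34)
if k < 29:
    print(weight)
    k = k * (weight * 33)
else:
    k = 26
weight = weight - weight[weight]
k = k * 19
if k > k:
    weight = 23 % record(weight)
    n = print(weight)
else:
    weight = k
score = [n for p in k if weight > 34]
weight = weight + (k >= 29)
for weight in score:
    n = n * 18
    weight = weight * process(n)
print(37)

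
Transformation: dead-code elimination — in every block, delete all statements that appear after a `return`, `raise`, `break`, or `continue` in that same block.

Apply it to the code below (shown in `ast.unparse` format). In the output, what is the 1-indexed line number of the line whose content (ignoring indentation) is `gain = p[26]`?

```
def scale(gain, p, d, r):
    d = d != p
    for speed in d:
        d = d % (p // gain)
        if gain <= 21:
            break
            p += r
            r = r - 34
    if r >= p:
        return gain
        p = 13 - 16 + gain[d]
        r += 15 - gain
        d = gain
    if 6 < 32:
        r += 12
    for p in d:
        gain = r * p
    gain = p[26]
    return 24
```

13

Transformed code:
def scale(gain, p, d, r):
    d = d != p
    for speed in d:
        d = d % (p // gain)
        if gain <= 21:
            break
    if r >= p:
        return gain
    if 6 < 32:
        r += 12
    for p in d:
        gain = r * p
    gain = p[26]
    return 24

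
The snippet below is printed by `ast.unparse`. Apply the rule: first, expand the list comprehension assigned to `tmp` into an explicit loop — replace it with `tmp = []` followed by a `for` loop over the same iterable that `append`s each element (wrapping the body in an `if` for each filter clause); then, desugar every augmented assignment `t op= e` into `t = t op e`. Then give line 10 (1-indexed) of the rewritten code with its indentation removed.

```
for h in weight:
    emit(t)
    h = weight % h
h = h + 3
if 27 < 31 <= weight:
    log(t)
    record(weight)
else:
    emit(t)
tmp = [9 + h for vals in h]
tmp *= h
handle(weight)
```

Transformed code:
for h in weight:
    emit(t)
    h = weight % h
h = h + 3
if 27 < 31 <= weight:
    log(t)
    record(weight)
else:
    emit(t)
tmp = []
for vals in h:
    tmp.append(9 + h)
tmp = tmp * h
handle(weight)

tmp = []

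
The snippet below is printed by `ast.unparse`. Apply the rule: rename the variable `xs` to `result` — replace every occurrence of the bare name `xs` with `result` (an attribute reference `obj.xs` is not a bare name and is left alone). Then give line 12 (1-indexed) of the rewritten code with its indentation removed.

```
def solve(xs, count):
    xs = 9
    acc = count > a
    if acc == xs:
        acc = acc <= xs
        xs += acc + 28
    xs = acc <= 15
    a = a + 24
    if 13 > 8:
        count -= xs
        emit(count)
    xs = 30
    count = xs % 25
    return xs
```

result = 30

Transformed code:
def solve(result, count):
    result = 9
    acc = count > a
    if acc == result:
        acc = acc <= result
        result += acc + 28
    result = acc <= 15
    a = a + 24
    if 13 > 8:
        count -= result
        emit(count)
    result = 30
    count = result % 25
    return result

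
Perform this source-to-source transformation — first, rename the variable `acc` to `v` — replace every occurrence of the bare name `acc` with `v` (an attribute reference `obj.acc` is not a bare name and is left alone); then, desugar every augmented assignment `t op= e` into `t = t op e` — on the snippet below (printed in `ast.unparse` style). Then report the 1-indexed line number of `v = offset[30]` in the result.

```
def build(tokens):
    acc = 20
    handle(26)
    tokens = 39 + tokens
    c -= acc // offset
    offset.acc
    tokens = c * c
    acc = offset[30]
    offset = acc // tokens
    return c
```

Transformed code:
def build(tokens):
    v = 20
    handle(26)
    tokens = 39 + tokens
    c = c - v // offset
    offset.acc
    tokens = c * c
    v = offset[30]
    offset = v // tokens
    return c

8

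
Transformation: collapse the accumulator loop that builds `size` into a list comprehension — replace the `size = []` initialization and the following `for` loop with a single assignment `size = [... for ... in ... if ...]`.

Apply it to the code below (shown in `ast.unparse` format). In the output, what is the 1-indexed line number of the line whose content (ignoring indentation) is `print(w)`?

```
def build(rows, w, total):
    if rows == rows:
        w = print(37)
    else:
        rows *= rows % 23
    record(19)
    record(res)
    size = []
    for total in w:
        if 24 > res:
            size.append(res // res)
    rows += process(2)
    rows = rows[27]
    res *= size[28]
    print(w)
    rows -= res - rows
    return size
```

Transformed code:
def build(rows, w, total):
    if rows == rows:
        w = print(37)
    else:
        rows *= rows % 23
    record(19)
    record(res)
    size = [res // res for total in w if 24 > res]
    rows += process(2)
    rows = rows[27]
    res *= size[28]
    print(w)
    rows -= res - rows
    return size

12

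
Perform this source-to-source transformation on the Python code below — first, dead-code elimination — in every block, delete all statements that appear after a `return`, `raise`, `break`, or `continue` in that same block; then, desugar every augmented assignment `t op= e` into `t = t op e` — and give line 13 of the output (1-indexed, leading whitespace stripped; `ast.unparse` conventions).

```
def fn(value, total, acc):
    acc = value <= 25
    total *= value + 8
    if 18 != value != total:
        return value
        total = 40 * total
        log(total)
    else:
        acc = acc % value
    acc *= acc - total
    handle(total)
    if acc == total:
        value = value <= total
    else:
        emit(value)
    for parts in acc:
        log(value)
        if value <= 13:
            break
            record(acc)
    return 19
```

emit(value)

Transformed code:
def fn(value, total, acc):
    acc = value <= 25
    total = total * (value + 8)
    if 18 != value != total:
        return value
    else:
        acc = acc % value
    acc = acc * (acc - total)
    handle(total)
    if acc == total:
        value = value <= total
    else:
        emit(value)
    for parts in acc:
        log(value)
        if value <= 13:
            break
    return 19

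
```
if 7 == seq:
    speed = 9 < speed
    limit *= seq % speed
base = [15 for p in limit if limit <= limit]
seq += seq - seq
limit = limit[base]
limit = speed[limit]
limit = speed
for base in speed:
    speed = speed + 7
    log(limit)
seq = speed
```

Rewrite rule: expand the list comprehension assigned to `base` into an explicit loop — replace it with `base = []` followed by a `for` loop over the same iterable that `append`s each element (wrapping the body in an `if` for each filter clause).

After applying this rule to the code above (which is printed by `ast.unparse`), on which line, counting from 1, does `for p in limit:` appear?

Transformed code:
if 7 == seq:
    speed = 9 < speed
    limit *= seq % speed
base = []
for p in limit:
    if limit <= limit:
        base.append(15)
seq += seq - seq
limit = limit[base]
limit = speed[limit]
limit = speed
for base in speed:
    speed = speed + 7
    log(limit)
seq = speed

5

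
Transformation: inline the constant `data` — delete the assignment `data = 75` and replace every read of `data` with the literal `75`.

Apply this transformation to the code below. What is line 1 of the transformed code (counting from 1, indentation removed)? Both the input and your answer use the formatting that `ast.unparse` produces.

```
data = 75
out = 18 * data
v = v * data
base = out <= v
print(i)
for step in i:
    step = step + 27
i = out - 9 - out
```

Transformed code:
out = 18 * 75
v = v * 75
base = out <= v
print(i)
for step in i:
    step = step + 27
i = out - 9 - out

out = 18 * 75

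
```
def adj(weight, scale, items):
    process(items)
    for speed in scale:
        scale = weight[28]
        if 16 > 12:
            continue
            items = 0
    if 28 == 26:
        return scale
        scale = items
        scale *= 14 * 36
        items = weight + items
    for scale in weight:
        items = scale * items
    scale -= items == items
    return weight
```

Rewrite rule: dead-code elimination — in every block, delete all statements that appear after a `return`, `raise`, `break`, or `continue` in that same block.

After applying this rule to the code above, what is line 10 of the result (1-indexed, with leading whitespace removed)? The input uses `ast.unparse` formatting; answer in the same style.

items = scale * items

Transformed code:
def adj(weight, scale, items):
    process(items)
    for speed in scale:
        scale = weight[28]
        if 16 > 12:
            continue
    if 28 == 26:
        return scale
    for scale in weight:
        items = scale * items
    scale -= items == items
    return weight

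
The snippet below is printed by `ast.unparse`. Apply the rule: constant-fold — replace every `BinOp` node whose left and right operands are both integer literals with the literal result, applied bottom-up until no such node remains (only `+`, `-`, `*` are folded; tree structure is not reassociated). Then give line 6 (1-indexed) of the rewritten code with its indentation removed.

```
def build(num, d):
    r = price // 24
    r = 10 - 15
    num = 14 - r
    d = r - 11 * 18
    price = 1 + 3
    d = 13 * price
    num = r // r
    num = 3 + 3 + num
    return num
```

Transformed code:
def build(num, d):
    r = price // 24
    r = -5
    num = 14 - r
    d = r - 198
    price = 4
    d = 13 * price
    num = r // r
    num = 6 + num
    return num

price = 4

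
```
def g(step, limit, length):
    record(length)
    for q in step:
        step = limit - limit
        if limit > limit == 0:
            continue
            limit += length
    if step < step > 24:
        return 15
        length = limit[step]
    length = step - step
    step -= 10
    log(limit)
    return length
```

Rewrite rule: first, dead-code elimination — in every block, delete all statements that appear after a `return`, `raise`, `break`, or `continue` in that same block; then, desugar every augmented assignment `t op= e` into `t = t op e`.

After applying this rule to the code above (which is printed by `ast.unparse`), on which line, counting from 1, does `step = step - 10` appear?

10

Transformed code:
def g(step, limit, length):
    record(length)
    for q in step:
        step = limit - limit
        if limit > limit == 0:
            continue
    if step < step > 24:
        return 15
    length = step - step
    step = step - 10
    log(limit)
    return length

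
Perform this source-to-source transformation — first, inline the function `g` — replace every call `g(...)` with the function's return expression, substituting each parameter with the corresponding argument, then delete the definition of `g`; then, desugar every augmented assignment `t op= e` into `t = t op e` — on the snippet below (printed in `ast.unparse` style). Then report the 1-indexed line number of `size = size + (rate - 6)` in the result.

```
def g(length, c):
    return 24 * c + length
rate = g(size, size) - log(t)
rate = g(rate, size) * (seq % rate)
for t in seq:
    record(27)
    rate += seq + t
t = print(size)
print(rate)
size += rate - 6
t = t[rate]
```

Transformed code:
rate = 24 * size + size - log(t)
rate = (24 * size + rate) * (seq % rate)
for t in seq:
    record(27)
    rate = rate + (seq + t)
t = print(size)
print(rate)
size = size + (rate - 6)
t = t[rate]

8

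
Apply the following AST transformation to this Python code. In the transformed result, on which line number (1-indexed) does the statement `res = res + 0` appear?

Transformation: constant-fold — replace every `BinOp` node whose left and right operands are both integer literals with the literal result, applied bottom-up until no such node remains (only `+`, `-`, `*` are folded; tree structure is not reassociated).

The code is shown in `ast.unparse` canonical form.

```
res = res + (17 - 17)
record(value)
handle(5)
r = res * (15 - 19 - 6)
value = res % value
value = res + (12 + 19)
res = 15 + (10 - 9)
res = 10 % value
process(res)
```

Transformed code:
res = res + 0
record(value)
handle(5)
r = res * -10
value = res % value
value = res + 31
res = 16
res = 10 % value
process(res)

1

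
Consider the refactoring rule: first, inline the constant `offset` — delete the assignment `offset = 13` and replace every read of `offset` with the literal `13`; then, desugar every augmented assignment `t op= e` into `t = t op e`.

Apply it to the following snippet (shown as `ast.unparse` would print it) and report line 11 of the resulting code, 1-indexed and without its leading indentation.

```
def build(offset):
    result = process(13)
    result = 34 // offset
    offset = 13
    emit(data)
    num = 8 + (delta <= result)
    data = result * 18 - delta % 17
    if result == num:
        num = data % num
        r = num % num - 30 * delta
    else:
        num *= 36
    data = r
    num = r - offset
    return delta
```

num = num * 36

Transformed code:
def build(offset):
    result = process(13)
    result = 34 // 13
    emit(data)
    num = 8 + (delta <= result)
    data = result * 18 - delta % 17
    if result == num:
        num = data % num
        r = num % num - 30 * delta
    else:
        num = num * 36
    data = r
    num = r - 13
    return delta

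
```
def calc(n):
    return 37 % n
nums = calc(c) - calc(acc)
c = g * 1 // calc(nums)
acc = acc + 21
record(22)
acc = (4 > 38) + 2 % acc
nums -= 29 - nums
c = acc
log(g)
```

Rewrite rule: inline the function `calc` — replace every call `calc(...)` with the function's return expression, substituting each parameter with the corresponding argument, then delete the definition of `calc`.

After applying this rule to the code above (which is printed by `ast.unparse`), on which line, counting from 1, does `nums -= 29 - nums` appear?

6

Transformed code:
nums = 37 % c - 37 % acc
c = g * 1 // (37 % nums)
acc = acc + 21
record(22)
acc = (4 > 38) + 2 % acc
nums -= 29 - nums
c = acc
log(g)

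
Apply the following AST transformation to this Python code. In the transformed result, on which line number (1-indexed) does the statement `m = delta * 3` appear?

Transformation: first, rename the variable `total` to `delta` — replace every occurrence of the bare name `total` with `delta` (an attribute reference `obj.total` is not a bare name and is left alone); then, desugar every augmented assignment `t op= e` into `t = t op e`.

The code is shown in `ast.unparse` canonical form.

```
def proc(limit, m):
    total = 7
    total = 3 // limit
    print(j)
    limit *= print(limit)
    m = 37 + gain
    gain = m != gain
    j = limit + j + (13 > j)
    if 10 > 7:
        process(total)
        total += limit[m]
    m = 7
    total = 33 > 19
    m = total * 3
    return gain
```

Transformed code:
def proc(limit, m):
    delta = 7
    delta = 3 // limit
    print(j)
    limit = limit * print(limit)
    m = 37 + gain
    gain = m != gain
    j = limit + j + (13 > j)
    if 10 > 7:
        process(delta)
        delta = delta + limit[m]
    m = 7
    delta = 33 > 19
    m = delta * 3
    return gain

14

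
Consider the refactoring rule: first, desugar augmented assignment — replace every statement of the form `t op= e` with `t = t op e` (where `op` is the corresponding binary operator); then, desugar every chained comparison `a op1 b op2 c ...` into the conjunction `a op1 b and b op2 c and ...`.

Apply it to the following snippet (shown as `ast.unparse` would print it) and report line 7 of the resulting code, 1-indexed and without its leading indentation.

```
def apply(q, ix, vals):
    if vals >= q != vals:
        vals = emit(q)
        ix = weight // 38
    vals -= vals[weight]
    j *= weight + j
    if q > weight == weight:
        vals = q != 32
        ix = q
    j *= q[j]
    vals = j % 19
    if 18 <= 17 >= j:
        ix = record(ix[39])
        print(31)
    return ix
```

if q > weight and weight == weight:

Transformed code:
def apply(q, ix, vals):
    if vals >= q and q != vals:
        vals = emit(q)
        ix = weight // 38
    vals = vals - vals[weight]
    j = j * (weight + j)
    if q > weight and weight == weight:
        vals = q != 32
        ix = q
    j = j * q[j]
    vals = j % 19
    if 18 <= 17 and 17 >= j:
        ix = record(ix[39])
        print(31)
    return ix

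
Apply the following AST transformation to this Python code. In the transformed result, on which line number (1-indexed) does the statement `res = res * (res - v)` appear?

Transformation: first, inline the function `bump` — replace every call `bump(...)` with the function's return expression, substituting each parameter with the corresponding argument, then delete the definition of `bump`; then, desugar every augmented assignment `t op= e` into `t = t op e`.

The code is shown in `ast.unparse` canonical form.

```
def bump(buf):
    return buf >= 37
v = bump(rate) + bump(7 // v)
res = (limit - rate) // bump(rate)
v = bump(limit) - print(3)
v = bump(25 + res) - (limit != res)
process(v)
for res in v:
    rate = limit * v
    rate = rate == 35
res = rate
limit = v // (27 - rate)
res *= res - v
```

Transformed code:
v = (rate >= 37) + (7 // v >= 37)
res = (limit - rate) // (rate >= 37)
v = (limit >= 37) - print(3)
v = (25 + res >= 37) - (limit != res)
process(v)
for res in v:
    rate = limit * v
    rate = rate == 35
res = rate
limit = v // (27 - rate)
res = res * (res - v)

11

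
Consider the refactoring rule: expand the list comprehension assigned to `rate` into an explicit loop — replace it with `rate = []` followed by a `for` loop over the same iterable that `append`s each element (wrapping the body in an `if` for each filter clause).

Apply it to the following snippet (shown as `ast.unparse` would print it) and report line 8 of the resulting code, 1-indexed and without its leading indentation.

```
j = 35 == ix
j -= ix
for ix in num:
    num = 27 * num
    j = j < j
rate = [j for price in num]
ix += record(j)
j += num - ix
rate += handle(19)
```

Transformed code:
j = 35 == ix
j -= ix
for ix in num:
    num = 27 * num
    j = j < j
rate = []
for price in num:
    rate.append(j)
ix += record(j)
j += num - ix
rate += handle(19)

rate.append(j)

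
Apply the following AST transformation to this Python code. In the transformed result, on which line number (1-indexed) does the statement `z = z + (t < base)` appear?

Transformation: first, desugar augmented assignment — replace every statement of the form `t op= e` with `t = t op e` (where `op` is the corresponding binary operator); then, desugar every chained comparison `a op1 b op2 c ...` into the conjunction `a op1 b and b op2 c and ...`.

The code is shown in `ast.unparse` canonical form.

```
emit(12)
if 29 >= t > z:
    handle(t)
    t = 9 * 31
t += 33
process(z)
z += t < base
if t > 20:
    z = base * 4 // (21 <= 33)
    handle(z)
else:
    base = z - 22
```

Transformed code:
emit(12)
if 29 >= t and t > z:
    handle(t)
    t = 9 * 31
t = t + 33
process(z)
z = z + (t < base)
if t > 20:
    z = base * 4 // (21 <= 33)
    handle(z)
else:
    base = z - 22

7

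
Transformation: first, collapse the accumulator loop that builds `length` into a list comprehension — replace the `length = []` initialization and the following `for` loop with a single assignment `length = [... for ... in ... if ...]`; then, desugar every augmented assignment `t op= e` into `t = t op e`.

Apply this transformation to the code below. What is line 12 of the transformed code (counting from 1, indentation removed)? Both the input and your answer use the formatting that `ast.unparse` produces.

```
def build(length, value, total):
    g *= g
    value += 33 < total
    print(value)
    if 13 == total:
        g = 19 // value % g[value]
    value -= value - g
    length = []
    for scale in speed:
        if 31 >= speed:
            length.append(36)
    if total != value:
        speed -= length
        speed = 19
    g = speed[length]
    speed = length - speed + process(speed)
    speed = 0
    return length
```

g = speed[length]

Transformed code:
def build(length, value, total):
    g = g * g
    value = value + (33 < total)
    print(value)
    if 13 == total:
        g = 19 // value % g[value]
    value = value - (value - g)
    length = [36 for scale in speed if 31 >= speed]
    if total != value:
        speed = speed - length
        speed = 19
    g = speed[length]
    speed = length - speed + process(speed)
    speed = 0
    return length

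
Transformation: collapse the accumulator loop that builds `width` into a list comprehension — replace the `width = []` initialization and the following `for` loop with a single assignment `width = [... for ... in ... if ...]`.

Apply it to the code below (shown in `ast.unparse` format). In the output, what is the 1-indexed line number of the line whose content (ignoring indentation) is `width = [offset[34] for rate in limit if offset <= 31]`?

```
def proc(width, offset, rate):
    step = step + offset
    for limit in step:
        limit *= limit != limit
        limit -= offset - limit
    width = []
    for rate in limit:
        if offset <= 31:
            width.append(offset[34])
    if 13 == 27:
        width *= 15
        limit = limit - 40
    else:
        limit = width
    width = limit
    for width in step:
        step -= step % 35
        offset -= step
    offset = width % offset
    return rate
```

Transformed code:
def proc(width, offset, rate):
    step = step + offset
    for limit in step:
        limit *= limit != limit
        limit -= offset - limit
    width = [offset[34] for rate in limit if offset <= 31]
    if 13 == 27:
        width *= 15
        limit = limit - 40
    else:
        limit = width
    width = limit
    for width in step:
        step -= step % 35
        offset -= step
    offset = width % offset
    return rate

6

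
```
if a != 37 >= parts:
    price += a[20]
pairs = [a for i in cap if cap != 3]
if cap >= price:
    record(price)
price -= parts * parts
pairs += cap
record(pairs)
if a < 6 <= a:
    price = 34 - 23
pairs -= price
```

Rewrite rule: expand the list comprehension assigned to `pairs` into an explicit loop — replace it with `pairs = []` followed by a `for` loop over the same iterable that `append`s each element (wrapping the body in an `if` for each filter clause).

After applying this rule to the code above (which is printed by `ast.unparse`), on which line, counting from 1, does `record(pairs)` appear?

11

Transformed code:
if a != 37 >= parts:
    price += a[20]
pairs = []
for i in cap:
    if cap != 3:
        pairs.append(a)
if cap >= price:
    record(price)
price -= parts * parts
pairs += cap
record(pairs)
if a < 6 <= a:
    price = 34 - 23
pairs -= price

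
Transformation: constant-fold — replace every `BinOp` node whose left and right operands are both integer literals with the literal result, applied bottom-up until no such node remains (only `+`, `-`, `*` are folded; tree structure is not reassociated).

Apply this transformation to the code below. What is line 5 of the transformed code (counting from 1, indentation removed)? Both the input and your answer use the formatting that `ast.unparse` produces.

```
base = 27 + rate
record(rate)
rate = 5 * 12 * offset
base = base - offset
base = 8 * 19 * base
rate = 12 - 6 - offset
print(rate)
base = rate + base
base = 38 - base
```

Transformed code:
base = 27 + rate
record(rate)
rate = 60 * offset
base = base - offset
base = 152 * base
rate = 6 - offset
print(rate)
base = rate + base
base = 38 - base

base = 152 * base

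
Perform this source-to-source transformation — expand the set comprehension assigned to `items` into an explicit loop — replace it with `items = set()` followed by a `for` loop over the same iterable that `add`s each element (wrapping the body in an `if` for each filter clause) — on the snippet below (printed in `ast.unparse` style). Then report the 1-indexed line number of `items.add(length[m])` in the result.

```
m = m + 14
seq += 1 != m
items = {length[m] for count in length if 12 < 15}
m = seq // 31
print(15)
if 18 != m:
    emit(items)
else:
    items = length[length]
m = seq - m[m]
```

6

Transformed code:
m = m + 14
seq += 1 != m
items = set()
for count in length:
    if 12 < 15:
        items.add(length[m])
m = seq // 31
print(15)
if 18 != m:
    emit(items)
else:
    items = length[length]
m = seq - m[m]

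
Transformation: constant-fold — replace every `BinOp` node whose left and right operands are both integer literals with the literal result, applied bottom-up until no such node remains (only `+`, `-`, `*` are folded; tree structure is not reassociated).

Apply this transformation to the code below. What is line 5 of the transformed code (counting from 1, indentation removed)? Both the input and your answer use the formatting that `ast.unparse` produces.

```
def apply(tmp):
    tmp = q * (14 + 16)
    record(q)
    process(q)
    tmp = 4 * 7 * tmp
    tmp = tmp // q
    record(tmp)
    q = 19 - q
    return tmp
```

Transformed code:
def apply(tmp):
    tmp = q * 30
    record(q)
    process(q)
    tmp = 28 * tmp
    tmp = tmp // q
    record(tmp)
    q = 19 - q
    return tmp

tmp = 28 * tmp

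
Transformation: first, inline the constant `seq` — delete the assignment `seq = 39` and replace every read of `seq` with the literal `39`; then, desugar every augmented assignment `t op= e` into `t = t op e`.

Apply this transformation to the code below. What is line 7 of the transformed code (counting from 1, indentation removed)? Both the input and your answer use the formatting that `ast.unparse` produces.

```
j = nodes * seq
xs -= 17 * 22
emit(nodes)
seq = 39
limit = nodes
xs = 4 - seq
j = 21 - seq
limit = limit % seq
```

Transformed code:
j = nodes * 39
xs = xs - 17 * 22
emit(nodes)
limit = nodes
xs = 4 - 39
j = 21 - 39
limit = limit % 39

limit = limit % 39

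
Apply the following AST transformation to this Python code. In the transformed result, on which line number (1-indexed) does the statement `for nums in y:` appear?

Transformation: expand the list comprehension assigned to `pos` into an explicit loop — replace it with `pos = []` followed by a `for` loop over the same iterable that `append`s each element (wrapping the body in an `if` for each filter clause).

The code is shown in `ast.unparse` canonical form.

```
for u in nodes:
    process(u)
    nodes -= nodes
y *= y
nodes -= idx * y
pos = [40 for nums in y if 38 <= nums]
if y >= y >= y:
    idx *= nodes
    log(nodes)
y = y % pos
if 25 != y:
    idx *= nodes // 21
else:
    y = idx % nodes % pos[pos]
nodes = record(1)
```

Transformed code:
for u in nodes:
    process(u)
    nodes -= nodes
y *= y
nodes -= idx * y
pos = []
for nums in y:
    if 38 <= nums:
        pos.append(40)
if y >= y >= y:
    idx *= nodes
    log(nodes)
y = y % pos
if 25 != y:
    idx *= nodes // 21
else:
    y = idx % nodes % pos[pos]
nodes = record(1)

7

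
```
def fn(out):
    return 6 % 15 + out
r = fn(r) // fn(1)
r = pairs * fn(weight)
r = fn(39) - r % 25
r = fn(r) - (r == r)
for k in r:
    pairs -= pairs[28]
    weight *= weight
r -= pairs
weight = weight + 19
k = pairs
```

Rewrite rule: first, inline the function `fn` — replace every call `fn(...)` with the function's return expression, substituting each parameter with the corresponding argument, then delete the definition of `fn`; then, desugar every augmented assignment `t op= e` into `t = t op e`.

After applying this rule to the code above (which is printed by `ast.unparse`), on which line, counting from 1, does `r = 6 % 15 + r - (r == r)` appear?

4

Transformed code:
r = (6 % 15 + r) // (6 % 15 + 1)
r = pairs * (6 % 15 + weight)
r = 6 % 15 + 39 - r % 25
r = 6 % 15 + r - (r == r)
for k in r:
    pairs = pairs - pairs[28]
    weight = weight * weight
r = r - pairs
weight = weight + 19
k = pairs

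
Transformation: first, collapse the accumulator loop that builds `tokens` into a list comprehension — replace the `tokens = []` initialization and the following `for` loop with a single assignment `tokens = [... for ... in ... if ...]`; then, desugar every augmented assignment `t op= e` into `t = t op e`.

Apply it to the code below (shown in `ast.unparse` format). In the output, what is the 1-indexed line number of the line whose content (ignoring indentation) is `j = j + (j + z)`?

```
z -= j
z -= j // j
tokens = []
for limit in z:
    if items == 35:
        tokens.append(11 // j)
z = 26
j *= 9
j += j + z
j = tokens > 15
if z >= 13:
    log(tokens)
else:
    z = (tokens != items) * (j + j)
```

Transformed code:
z = z - j
z = z - j // j
tokens = [11 // j for limit in z if items == 35]
z = 26
j = j * 9
j = j + (j + z)
j = tokens > 15
if z >= 13:
    log(tokens)
else:
    z = (tokens != items) * (j + j)

6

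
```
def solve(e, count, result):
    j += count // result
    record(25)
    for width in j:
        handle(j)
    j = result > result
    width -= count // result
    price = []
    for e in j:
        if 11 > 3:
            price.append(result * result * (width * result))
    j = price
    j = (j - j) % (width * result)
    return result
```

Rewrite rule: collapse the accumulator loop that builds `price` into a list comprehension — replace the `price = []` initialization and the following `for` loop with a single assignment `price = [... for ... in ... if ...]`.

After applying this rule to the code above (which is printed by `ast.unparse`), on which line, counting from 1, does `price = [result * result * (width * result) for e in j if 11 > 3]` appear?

8

Transformed code:
def solve(e, count, result):
    j += count // result
    record(25)
    for width in j:
        handle(j)
    j = result > result
    width -= count // result
    price = [result * result * (width * result) for e in j if 11 > 3]
    j = price
    j = (j - j) % (width * result)
    return result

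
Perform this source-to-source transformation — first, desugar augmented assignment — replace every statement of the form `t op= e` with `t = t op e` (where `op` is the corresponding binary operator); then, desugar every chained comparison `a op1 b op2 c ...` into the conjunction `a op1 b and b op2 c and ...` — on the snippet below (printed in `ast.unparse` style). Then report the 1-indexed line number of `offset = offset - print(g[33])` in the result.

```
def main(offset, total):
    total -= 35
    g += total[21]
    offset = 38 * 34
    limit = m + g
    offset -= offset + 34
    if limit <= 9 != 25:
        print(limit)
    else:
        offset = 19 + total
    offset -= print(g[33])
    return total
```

11

Transformed code:
def main(offset, total):
    total = total - 35
    g = g + total[21]
    offset = 38 * 34
    limit = m + g
    offset = offset - (offset + 34)
    if limit <= 9 and 9 != 25:
        print(limit)
    else:
        offset = 19 + total
    offset = offset - print(g[33])
    return total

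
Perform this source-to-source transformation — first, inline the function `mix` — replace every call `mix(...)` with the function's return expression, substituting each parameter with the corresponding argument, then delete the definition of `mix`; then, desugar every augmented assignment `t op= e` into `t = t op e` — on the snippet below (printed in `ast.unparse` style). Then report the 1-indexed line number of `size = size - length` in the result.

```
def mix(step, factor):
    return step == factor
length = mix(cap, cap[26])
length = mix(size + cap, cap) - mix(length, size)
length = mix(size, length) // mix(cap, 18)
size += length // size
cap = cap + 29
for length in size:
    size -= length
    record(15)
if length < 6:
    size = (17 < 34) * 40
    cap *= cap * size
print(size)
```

Transformed code:
length = cap == cap[26]
length = (size + cap == cap) - (length == size)
length = (size == length) // (cap == 18)
size = size + length // size
cap = cap + 29
for length in size:
    size = size - length
    record(15)
if length < 6:
    size = (17 < 34) * 40
    cap = cap * (cap * size)
print(size)

7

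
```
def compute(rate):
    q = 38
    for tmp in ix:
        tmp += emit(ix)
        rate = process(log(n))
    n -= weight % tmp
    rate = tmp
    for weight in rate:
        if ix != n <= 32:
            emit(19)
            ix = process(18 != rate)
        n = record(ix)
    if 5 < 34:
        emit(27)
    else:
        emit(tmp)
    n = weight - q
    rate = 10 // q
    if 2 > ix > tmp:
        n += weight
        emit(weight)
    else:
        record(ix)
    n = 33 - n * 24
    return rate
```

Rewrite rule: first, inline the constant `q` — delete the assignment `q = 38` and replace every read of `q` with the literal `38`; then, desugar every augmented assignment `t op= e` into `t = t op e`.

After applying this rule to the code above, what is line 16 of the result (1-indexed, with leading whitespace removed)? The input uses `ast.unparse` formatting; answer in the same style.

n = weight - 38

Transformed code:
def compute(rate):
    for tmp in ix:
        tmp = tmp + emit(ix)
        rate = process(log(n))
    n = n - weight % tmp
    rate = tmp
    for weight in rate:
        if ix != n <= 32:
            emit(19)
            ix = process(18 != rate)
        n = record(ix)
    if 5 < 34:
        emit(27)
    else:
        emit(tmp)
    n = weight - 38
    rate = 10 // 38
    if 2 > ix > tmp:
        n = n + weight
        emit(weight)
    else:
        record(ix)
    n = 33 - n * 24
    return rate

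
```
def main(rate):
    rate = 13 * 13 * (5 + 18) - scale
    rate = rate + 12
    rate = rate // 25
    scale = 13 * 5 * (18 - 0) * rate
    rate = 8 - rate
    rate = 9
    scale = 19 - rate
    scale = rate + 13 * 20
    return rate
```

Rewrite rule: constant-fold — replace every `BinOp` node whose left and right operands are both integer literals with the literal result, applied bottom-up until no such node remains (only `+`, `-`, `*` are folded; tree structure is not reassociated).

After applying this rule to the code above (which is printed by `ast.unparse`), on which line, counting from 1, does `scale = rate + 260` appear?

Transformed code:
def main(rate):
    rate = 3887 - scale
    rate = rate + 12
    rate = rate // 25
    scale = 1170 * rate
    rate = 8 - rate
    rate = 9
    scale = 19 - rate
    scale = rate + 260
    return rate

9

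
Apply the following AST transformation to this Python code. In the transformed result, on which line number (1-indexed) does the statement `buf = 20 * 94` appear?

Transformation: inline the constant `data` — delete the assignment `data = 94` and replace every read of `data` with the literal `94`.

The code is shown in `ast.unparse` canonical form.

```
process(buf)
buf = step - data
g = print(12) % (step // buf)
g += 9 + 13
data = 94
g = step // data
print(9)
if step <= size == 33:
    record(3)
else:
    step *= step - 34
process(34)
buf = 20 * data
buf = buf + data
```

12

Transformed code:
process(buf)
buf = step - 94
g = print(12) % (step // buf)
g += 9 + 13
g = step // 94
print(9)
if step <= size == 33:
    record(3)
else:
    step *= step - 34
process(34)
buf = 20 * 94
buf = buf + 94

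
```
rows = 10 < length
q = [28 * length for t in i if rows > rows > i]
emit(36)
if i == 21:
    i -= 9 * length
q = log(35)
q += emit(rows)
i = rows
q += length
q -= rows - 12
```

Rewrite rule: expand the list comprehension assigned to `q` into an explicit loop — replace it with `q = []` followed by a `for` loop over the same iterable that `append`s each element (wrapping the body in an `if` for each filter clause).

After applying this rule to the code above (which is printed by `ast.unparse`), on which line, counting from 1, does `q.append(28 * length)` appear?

5

Transformed code:
rows = 10 < length
q = []
for t in i:
    if rows > rows > i:
        q.append(28 * length)
emit(36)
if i == 21:
    i -= 9 * length
q = log(35)
q += emit(rows)
i = rows
q += length
q -= rows - 12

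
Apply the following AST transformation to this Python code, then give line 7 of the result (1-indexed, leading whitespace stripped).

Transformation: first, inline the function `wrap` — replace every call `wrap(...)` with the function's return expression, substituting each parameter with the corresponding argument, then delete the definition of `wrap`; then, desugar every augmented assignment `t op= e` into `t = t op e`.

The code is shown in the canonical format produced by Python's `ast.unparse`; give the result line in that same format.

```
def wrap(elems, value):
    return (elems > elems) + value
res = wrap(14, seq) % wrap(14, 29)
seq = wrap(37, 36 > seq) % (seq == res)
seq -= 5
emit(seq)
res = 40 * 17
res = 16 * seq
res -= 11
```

Transformed code:
res = ((14 > 14) + seq) % ((14 > 14) + 29)
seq = ((37 > 37) + (36 > seq)) % (seq == res)
seq = seq - 5
emit(seq)
res = 40 * 17
res = 16 * seq
res = res - 11

res = res - 11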